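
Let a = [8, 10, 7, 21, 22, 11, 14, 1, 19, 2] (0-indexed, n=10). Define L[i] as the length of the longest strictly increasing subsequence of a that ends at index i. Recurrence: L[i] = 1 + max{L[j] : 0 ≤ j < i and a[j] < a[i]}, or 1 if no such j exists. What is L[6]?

   i    0    1    2    3    4    5    6    7    8    9
a[i]    8   10    7   21   22   11   14    1   19    2
L[i]    1    2    1    3    4    3    4    1    5    2

4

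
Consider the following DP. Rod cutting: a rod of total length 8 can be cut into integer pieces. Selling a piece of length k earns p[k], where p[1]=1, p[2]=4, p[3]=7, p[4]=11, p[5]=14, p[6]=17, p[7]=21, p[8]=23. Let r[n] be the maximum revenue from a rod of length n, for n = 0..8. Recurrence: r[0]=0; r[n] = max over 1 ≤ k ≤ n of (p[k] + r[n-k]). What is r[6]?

   n    0    1    2    3    4    5    6    7    8
r[n]    0    1    4    7   11   14   17   21   23

17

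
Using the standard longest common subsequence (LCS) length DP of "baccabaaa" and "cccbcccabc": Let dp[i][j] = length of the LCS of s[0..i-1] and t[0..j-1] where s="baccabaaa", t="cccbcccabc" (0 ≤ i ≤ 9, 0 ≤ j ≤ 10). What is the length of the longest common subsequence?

5

   ''  c  c  c  b  c  c  c  a  b  c
''  0  0  0  0  0  0  0  0  0  0  0
 b  0  0  0  0  1  1  1  1  1  1  1
 a  0  0  0  0  1  1  1  1  2  2  2
 c  0  1  1  1  1  2  2  2  2  2  3
 c  0  1  2  2  2  2  3  3  3  3  3
 a  0  1  2  2  2  2  3  3  4  4  4
 b  0  1  2  2  3  3  3  3  4  5  5
 a  0  1  2  2  3  3  3  3  4  5  5
 a  0  1  2  2  3  3  3  3  4  5  5
 a  0  1  2  2  3  3  3  3  4  5  5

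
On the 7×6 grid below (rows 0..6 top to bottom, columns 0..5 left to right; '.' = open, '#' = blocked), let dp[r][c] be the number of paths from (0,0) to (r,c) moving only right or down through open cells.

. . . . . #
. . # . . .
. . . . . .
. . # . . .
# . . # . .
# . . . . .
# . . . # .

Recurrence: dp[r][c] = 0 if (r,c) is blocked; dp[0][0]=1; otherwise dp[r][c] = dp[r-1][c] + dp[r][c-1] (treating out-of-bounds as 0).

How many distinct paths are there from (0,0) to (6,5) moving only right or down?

46

r\c   0   1   2   3   4   5
  0   1   1   1   1   1   0
  1   1   2   0   1   2   2
  2   1   3   3   4   6   8
  3   1   4   0   4  10  18
  4   0   4   4   0  10  28
  5   0   4   8   8  18  46
  6   0   4  12  20   0  46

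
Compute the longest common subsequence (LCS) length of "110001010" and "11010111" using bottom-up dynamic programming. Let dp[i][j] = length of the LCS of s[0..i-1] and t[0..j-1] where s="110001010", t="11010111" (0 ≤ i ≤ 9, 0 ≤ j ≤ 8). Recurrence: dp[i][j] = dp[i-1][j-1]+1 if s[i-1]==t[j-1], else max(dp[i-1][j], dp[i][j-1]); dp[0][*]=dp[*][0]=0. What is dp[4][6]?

4

   ''  1  1  0  1  0  1  1  1
''  0  0  0  0  0  0  0  0  0
 1  0  1  1  1  1  1  1  1  1
 1  0  1  2  2  2  2  2  2  2
 0  0  1  2  3  3  3  3  3  3
 0  0  1  2  3  3  4  4  4  4
 0  0  1  2  3  3  4  4  4  4
 1  0  1  2  3  4  4  5  5  5
 0  0  1  2  3  4  5  5  5  5
 1  0  1  2  3  4  5  6  6  6
 0  0  1  2  3  4  5  6  6  6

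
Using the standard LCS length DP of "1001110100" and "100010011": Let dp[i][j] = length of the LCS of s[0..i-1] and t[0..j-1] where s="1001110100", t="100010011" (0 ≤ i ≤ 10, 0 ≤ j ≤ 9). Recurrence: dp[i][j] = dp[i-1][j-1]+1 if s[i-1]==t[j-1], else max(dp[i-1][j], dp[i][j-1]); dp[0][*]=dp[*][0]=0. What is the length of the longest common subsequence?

7

   ''  1  0  0  0  1  0  0  1  1
''  0  0  0  0  0  0  0  0  0  0
 1  0  1  1  1  1  1  1  1  1  1
 0  0  1  2  2  2  2  2  2  2  2
 0  0  1  2  3  3  3  3  3  3  3
 1  0  1  2  3  3  4  4  4  4  4
 1  0  1  2  3  3  4  4  4  5  5
 1  0  1  2  3  3  4  4  4  5  6
 0  0  1  2  3  4  4  5  5  5  6
 1  0  1  2  3  4  5  5  5  6  6
 0  0  1  2  3  4  5  6  6  6  6
 0  0  1  2  3  4  5  6  7  7  7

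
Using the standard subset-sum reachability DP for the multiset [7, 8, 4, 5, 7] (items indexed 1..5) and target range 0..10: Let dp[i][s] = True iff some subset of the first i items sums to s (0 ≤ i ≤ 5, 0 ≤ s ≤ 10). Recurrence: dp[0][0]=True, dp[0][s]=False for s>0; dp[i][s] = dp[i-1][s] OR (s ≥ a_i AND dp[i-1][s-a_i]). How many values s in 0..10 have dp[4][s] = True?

i\s   0   1   2   3   4   5   6   7   8   9  10
  0   T   F   F   F   F   F   F   F   F   F   F
  1   T   F   F   F   F   F   F   T   F   F   F
  2   T   F   F   F   F   F   F   T   T   F   F
  3   T   F   F   F   T   F   F   T   T   F   F
  4   T   F   F   F   T   T   F   T   T   T   F
  5   T   F   F   F   T   T   F   T   T   T   F

6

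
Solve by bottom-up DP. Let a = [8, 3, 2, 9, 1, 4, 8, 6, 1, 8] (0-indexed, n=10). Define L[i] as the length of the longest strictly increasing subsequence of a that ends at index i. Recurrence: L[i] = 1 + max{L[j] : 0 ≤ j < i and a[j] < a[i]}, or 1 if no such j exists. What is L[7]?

   i    0    1    2    3    4    5    6    7    8    9
a[i]    8    3    2    9    1    4    8    6    1    8
L[i]    1    1    1    2    1    2    3    3    1    4

3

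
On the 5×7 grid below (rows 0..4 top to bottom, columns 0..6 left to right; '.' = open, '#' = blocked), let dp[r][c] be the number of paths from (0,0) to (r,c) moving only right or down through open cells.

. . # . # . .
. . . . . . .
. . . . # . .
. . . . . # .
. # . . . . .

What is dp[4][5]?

41

r\c   0   1   2   3   4   5   6
  0   1   1   0   0   0   0   0
  1   1   2   2   2   2   2   2
  2   1   3   5   7   0   2   4
  3   1   4   9  16  16   0   4
  4   1   0   9  25  41  41  45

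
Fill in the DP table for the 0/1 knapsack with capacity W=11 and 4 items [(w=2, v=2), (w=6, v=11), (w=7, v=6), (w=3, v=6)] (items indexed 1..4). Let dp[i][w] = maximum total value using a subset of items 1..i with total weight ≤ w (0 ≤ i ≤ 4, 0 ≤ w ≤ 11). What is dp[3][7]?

i\w   0   1   2   3   4   5   6   7   8   9  10  11
  0   0   0   0   0   0   0   0   0   0   0   0   0
  1   0   0   2   2   2   2   2   2   2   2   2   2
  2   0   0   2   2   2   2  11  11  13  13  13  13
  3   0   0   2   2   2   2  11  11  13  13  13  13
  4   0   0   2   6   6   8  11  11  13  17  17  19

11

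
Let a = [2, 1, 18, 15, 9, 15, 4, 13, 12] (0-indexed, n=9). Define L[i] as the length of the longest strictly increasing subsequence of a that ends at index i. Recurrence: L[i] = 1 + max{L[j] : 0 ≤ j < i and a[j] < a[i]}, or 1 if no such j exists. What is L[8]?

3

   i    0    1    2    3    4    5    6    7    8
a[i]    2    1   18   15    9   15    4   13   12
L[i]    1    1    2    2    2    3    2    3    3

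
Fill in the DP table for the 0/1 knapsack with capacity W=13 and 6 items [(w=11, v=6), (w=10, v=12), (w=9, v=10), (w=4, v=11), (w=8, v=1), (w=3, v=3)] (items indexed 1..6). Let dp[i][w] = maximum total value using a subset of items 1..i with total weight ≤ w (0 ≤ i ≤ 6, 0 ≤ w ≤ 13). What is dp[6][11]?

i\w   0   1   2   3   4   5   6   7   8   9  10  11  12  13
  0   0   0   0   0   0   0   0   0   0   0   0   0   0   0
  1   0   0   0   0   0   0   0   0   0   0   0   6   6   6
  2   0   0   0   0   0   0   0   0   0   0  12  12  12  12
  3   0   0   0   0   0   0   0   0   0  10  12  12  12  12
  4   0   0   0   0  11  11  11  11  11  11  12  12  12  21
  5   0   0   0   0  11  11  11  11  11  11  12  12  12  21
  6   0   0   0   3  11  11  11  14  14  14  14  14  14  21

14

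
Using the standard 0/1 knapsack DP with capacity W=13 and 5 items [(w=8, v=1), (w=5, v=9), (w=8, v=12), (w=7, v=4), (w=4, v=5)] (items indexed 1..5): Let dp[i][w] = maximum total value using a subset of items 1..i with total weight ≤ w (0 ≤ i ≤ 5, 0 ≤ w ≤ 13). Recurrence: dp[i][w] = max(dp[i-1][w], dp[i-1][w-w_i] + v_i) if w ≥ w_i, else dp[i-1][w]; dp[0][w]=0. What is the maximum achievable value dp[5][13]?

21

i\w   0   1   2   3   4   5   6   7   8   9  10  11  12  13
  0   0   0   0   0   0   0   0   0   0   0   0   0   0   0
  1   0   0   0   0   0   0   0   0   1   1   1   1   1   1
  2   0   0   0   0   0   9   9   9   9   9   9   9   9  10
  3   0   0   0   0   0   9   9   9  12  12  12  12  12  21
  4   0   0   0   0   0   9   9   9  12  12  12  12  13  21
  5   0   0   0   0   5   9   9   9  12  14  14  14  17  21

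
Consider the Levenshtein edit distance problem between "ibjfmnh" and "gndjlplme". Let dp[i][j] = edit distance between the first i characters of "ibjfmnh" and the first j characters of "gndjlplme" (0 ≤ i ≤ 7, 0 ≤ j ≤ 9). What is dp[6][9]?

7

   ''  g  n  d  j  l  p  l  m  e
''  0  1  2  3  4  5  6  7  8  9
 i  1  1  2  3  4  5  6  7  8  9
 b  2  2  2  3  4  5  6  7  8  9
 j  3  3  3  3  3  4  5  6  7  8
 f  4  4  4  4  4  4  5  6  7  8
 m  5  5  5  5  5  5  5  6  6  7
 n  6  6  5  6  6  6  6  6  7  7
 h  7  7  6  6  7  7  7  7  7  8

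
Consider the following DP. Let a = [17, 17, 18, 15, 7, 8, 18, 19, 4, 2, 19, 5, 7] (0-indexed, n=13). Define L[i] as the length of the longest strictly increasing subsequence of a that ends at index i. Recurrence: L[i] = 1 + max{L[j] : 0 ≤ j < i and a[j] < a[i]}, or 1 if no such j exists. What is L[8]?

   i    0    1    2    3    4    5    6    7    8    9   10   11   12
a[i]   17   17   18   15    7    8   18   19    4    2   19    5    7
L[i]    1    1    2    1    1    2    3    4    1    1    4    2    3

1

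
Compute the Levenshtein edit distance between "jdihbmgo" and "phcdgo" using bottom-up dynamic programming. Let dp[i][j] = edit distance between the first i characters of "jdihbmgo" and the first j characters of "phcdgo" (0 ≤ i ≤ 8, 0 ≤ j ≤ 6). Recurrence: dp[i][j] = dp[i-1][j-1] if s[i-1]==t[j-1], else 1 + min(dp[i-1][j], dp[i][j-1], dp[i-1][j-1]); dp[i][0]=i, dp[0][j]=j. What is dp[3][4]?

   ''  p  h  c  d  g  o
''  0  1  2  3  4  5  6
 j  1  1  2  3  4  5  6
 d  2  2  2  3  3  4  5
 i  3  3  3  3  4  4  5
 h  4  4  3  4  4  5  5
 b  5  5  4  4  5  5  6
 m  6  6  5  5  5  6  6
 g  7  7  6  6  6  5  6
 o  8  8  7  7  7  6  5

4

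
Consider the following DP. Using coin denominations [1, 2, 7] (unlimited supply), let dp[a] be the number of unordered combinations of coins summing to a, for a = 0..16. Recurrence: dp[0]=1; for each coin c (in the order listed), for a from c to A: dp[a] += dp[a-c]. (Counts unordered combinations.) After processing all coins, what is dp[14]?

after  coin     0     1     2     3     4     5     6     7     8     9    10    11    12    13    14    15    16
          1     1     1     1     1     1     1     1     1     1     1     1     1     1     1     1     1     1
          2     1     1     2     2     3     3     4     4     5     5     6     6     7     7     8     8     9
          7     1     1     2     2     3     3     4     5     6     7     8     9    10    11    13    14    16

13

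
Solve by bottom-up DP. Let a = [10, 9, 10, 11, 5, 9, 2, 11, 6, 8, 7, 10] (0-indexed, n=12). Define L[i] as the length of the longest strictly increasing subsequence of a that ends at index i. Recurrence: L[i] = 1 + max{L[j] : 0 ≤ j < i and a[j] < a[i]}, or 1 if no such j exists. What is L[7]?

   i    0    1    2    3    4    5    6    7    8    9   10   11
a[i]   10    9   10   11    5    9    2   11    6    8    7   10
L[i]    1    1    2    3    1    2    1    3    2    3    3    4

3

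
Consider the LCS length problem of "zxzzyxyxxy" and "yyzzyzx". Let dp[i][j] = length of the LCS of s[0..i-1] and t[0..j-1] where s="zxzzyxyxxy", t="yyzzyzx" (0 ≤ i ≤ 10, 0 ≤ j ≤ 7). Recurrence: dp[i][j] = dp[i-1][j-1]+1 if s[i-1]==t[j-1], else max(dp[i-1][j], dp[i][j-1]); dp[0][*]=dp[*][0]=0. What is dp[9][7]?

4

   ''  y  y  z  z  y  z  x
''  0  0  0  0  0  0  0  0
 z  0  0  0  1  1  1  1  1
 x  0  0  0  1  1  1  1  2
 z  0  0  0  1  2  2  2  2
 z  0  0  0  1  2  2  3  3
 y  0  1  1  1  2  3  3  3
 x  0  1  1  1  2  3  3  4
 y  0  1  2  2  2  3  3  4
 x  0  1  2  2  2  3  3  4
 x  0  1  2  2  2  3  3  4
 y  0  1  2  2  2  3  3  4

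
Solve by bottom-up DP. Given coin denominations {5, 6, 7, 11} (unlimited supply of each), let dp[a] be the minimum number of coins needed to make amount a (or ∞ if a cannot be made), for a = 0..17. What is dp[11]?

 a  0  1  2  3  4  5  6  7  8  9 10 11 12 13 14 15 16 17
dp  0  -  -  -  -  1  1  1  -  -  2  1  2  2  2  3  2  2
(- denotes ∞ / unreachable)

1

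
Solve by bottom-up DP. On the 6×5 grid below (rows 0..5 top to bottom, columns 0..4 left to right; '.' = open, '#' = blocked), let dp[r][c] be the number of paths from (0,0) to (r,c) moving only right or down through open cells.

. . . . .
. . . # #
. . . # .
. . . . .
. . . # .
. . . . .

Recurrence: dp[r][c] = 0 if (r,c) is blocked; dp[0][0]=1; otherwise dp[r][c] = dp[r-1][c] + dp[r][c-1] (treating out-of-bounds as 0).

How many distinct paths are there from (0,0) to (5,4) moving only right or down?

r\c   0   1   2   3   4
  0   1   1   1   1   1
  1   1   2   3   0   0
  2   1   3   6   0   0
  3   1   4  10  10  10
  4   1   5  15   0  10
  5   1   6  21  21  31

31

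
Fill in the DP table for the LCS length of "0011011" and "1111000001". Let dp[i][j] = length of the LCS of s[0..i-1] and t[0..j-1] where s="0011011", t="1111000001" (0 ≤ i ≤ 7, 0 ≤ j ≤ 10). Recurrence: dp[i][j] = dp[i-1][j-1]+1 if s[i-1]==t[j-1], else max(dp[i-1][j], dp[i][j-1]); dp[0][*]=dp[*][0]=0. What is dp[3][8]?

2

   ''  1  1  1  1  0  0  0  0  0  1
''  0  0  0  0  0  0  0  0  0  0  0
 0  0  0  0  0  0  1  1  1  1  1  1
 0  0  0  0  0  0  1  2  2  2  2  2
 1  0  1  1  1  1  1  2  2  2  2  3
 1  0  1  2  2  2  2  2  2  2  2  3
 0  0  1  2  2  2  3  3  3  3  3  3
 1  0  1  2  3  3  3  3  3  3  3  4
 1  0  1  2  3  4  4  4  4  4  4  4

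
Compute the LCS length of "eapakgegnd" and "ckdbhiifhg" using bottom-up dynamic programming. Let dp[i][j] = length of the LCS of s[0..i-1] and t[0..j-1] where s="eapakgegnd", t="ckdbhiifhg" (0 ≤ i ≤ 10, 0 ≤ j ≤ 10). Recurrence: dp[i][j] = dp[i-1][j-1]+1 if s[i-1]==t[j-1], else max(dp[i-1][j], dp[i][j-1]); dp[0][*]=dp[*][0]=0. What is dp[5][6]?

1

   ''  c  k  d  b  h  i  i  f  h  g
''  0  0  0  0  0  0  0  0  0  0  0
 e  0  0  0  0  0  0  0  0  0  0  0
 a  0  0  0  0  0  0  0  0  0  0  0
 p  0  0  0  0  0  0  0  0  0  0  0
 a  0  0  0  0  0  0  0  0  0  0  0
 k  0  0  1  1  1  1  1  1  1  1  1
 g  0  0  1  1  1  1  1  1  1  1  2
 e  0  0  1  1  1  1  1  1  1  1  2
 g  0  0  1  1  1  1  1  1  1  1  2
 n  0  0  1  1  1  1  1  1  1  1  2
 d  0  0  1  2  2  2  2  2  2  2  2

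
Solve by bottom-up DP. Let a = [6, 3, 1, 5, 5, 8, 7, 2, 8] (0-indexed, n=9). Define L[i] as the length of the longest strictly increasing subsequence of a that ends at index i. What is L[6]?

   i    0    1    2    3    4    5    6    7    8
a[i]    6    3    1    5    5    8    7    2    8
L[i]    1    1    1    2    2    3    3    2    4

3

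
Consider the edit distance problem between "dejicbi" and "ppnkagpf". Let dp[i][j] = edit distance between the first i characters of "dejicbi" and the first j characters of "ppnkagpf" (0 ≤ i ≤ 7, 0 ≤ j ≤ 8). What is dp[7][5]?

   ''  p  p  n  k  a  g  p  f
''  0  1  2  3  4  5  6  7  8
 d  1  1  2  3  4  5  6  7  8
 e  2  2  2  3  4  5  6  7  8
 j  3  3  3  3  4  5  6  7  8
 i  4  4  4  4  4  5  6  7  8
 c  5  5  5  5  5  5  6  7  8
 b  6  6  6  6  6  6  6  7  8
 i  7  7  7  7  7  7  7  7  8

7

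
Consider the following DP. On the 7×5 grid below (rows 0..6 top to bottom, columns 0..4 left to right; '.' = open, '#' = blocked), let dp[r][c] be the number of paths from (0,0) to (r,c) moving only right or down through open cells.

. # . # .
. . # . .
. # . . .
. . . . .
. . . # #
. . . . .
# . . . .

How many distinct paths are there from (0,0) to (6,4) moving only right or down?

r\c   0   1   2   3   4
  0   1   0   0   0   0
  1   1   1   0   0   0
  2   1   0   0   0   0
  3   1   1   1   1   1
  4   1   2   3   0   0
  5   1   3   6   6   6
  6   0   3   9  15  21

21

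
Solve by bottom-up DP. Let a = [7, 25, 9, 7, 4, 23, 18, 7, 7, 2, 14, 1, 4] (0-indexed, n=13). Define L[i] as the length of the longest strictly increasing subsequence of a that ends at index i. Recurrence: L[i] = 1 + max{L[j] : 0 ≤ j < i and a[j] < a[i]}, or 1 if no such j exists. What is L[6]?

3

   i    0    1    2    3    4    5    6    7    8    9   10   11   12
a[i]    7   25    9    7    4   23   18    7    7    2   14    1    4
L[i]    1    2    2    1    1    3    3    2    2    1    3    1    2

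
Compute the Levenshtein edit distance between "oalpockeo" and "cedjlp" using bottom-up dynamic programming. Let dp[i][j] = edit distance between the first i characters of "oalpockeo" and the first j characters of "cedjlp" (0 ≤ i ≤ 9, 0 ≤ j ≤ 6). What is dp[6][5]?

6

   ''  c  e  d  j  l  p
''  0  1  2  3  4  5  6
 o  1  1  2  3  4  5  6
 a  2  2  2  3  4  5  6
 l  3  3  3  3  4  4  5
 p  4  4  4  4  4  5  4
 o  5  5  5  5  5  5  5
 c  6  5  6  6  6  6  6
 k  7  6  6  7  7  7  7
 e  8  7  6  7  8  8  8
 o  9  8  7  7  8  9  9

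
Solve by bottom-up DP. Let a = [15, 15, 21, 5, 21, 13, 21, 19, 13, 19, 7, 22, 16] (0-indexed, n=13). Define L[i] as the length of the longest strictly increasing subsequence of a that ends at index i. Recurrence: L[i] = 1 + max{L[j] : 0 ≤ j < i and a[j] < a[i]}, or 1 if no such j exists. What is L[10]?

   i    0    1    2    3    4    5    6    7    8    9   10   11   12
a[i]   15   15   21    5   21   13   21   19   13   19    7   22   16
L[i]    1    1    2    1    2    2    3    3    2    3    2    4    3

2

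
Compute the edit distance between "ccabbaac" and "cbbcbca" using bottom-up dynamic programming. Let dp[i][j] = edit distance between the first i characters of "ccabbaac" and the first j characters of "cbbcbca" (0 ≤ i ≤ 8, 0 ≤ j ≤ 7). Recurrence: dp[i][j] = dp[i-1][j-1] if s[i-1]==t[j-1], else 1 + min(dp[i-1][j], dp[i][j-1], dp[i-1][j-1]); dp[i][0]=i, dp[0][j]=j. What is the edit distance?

   ''  c  b  b  c  b  c  a
''  0  1  2  3  4  5  6  7
 c  1  0  1  2  3  4  5  6
 c  2  1  1  2  2  3  4  5
 a  3  2  2  2  3  3  4  4
 b  4  3  2  2  3  3  4  5
 b  5  4  3  2  3  3  4  5
 a  6  5  4  3  3  4  4  4
 a  7  6  5  4  4  4  5  4
 c  8  7  6  5  4  5  4  5

5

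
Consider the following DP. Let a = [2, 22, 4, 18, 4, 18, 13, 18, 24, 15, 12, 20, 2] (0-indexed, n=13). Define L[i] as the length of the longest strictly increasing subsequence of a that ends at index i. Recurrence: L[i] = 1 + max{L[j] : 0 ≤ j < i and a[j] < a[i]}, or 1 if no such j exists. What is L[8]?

5

   i    0    1    2    3    4    5    6    7    8    9   10   11   12
a[i]    2   22    4   18    4   18   13   18   24   15   12   20    2
L[i]    1    2    2    3    2    3    3    4    5    4    3    5    1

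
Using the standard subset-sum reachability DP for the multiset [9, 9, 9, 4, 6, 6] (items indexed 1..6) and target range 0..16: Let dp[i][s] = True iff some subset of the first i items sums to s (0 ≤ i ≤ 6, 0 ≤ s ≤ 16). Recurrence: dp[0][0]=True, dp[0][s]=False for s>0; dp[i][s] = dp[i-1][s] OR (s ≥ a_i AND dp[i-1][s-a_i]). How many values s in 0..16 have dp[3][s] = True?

2

i\s   0   1   2   3   4   5   6   7   8   9  10  11  12  13  14  15  16
  0   T   F   F   F   F   F   F   F   F   F   F   F   F   F   F   F   F
  1   T   F   F   F   F   F   F   F   F   T   F   F   F   F   F   F   F
  2   T   F   F   F   F   F   F   F   F   T   F   F   F   F   F   F   F
  3   T   F   F   F   F   F   F   F   F   T   F   F   F   F   F   F   F
  4   T   F   F   F   T   F   F   F   F   T   F   F   F   T   F   F   F
  5   T   F   F   F   T   F   T   F   F   T   T   F   F   T   F   T   F
  6   T   F   F   F   T   F   T   F   F   T   T   F   T   T   F   T   T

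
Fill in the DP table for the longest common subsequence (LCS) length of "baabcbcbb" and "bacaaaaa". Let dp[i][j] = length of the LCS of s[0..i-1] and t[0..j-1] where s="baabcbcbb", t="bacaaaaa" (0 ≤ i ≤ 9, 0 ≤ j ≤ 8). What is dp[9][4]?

   ''  b  a  c  a  a  a  a  a
''  0  0  0  0  0  0  0  0  0
 b  0  1  1  1  1  1  1  1  1
 a  0  1  2  2  2  2  2  2  2
 a  0  1  2  2  3  3  3  3  3
 b  0  1  2  2  3  3  3  3  3
 c  0  1  2  3  3  3  3  3  3
 b  0  1  2  3  3  3  3  3  3
 c  0  1  2  3  3  3  3  3  3
 b  0  1  2  3  3  3  3  3  3
 b  0  1  2  3  3  3  3  3  3

3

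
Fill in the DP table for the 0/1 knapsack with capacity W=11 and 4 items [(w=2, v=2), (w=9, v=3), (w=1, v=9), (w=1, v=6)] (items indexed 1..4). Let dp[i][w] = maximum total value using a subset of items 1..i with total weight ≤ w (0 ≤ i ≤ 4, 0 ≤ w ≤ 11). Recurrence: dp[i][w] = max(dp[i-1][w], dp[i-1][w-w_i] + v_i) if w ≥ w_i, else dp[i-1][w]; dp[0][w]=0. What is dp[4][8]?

17

i\w   0   1   2   3   4   5   6   7   8   9  10  11
  0   0   0   0   0   0   0   0   0   0   0   0   0
  1   0   0   2   2   2   2   2   2   2   2   2   2
  2   0   0   2   2   2   2   2   2   2   3   3   5
  3   0   9   9  11  11  11  11  11  11  11  12  12
  4   0   9  15  15  17  17  17  17  17  17  17  18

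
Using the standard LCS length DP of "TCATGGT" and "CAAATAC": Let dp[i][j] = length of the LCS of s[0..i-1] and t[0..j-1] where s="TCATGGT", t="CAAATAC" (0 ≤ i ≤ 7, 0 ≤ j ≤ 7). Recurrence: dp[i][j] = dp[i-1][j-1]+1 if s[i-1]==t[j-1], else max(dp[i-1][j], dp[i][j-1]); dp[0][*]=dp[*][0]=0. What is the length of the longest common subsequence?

3

   ''  C  A  A  A  T  A  C
''  0  0  0  0  0  0  0  0
 T  0  0  0  0  0  1  1  1
 C  0  1  1  1  1  1  1  2
 A  0  1  2  2  2  2  2  2
 T  0  1  2  2  2  3  3  3
 G  0  1  2  2  2  3  3  3
 G  0  1  2  2  2  3  3  3
 T  0  1  2  2  2  3  3  3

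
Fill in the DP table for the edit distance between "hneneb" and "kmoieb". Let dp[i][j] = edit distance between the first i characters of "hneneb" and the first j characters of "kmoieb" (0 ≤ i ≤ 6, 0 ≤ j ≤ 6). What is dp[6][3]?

6

   ''  k  m  o  i  e  b
''  0  1  2  3  4  5  6
 h  1  1  2  3  4  5  6
 n  2  2  2  3  4  5  6
 e  3  3  3  3  4  4  5
 n  4  4  4  4  4  5  5
 e  5  5  5  5  5  4  5
 b  6  6  6  6  6  5  4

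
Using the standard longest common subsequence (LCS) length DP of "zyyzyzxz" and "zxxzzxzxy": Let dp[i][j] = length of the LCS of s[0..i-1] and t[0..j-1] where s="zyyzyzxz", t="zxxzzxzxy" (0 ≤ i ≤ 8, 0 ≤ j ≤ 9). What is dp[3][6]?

1

   ''  z  x  x  z  z  x  z  x  y
''  0  0  0  0  0  0  0  0  0  0
 z  0  1  1  1  1  1  1  1  1  1
 y  0  1  1  1  1  1  1  1  1  2
 y  0  1  1  1  1  1  1  1  1  2
 z  0  1  1  1  2  2  2  2  2  2
 y  0  1  1  1  2  2  2  2  2  3
 z  0  1  1  1  2  3  3  3  3  3
 x  0  1  2  2  2  3  4  4  4  4
 z  0  1  2  2  3  3  4  5  5  5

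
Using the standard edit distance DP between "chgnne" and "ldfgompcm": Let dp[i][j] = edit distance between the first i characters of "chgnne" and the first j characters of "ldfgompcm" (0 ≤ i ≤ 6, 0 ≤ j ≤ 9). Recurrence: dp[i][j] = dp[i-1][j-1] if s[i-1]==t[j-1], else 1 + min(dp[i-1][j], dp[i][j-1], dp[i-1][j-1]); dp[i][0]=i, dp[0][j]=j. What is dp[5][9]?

   ''  l  d  f  g  o  m  p  c  m
''  0  1  2  3  4  5  6  7  8  9
 c  1  1  2  3  4  5  6  7  7  8
 h  2  2  2  3  4  5  6  7  8  8
 g  3  3  3  3  3  4  5  6  7  8
 n  4  4  4  4  4  4  5  6  7  8
 n  5  5  5  5  5  5  5  6  7  8
 e  6  6  6  6  6  6  6  6  7  8

8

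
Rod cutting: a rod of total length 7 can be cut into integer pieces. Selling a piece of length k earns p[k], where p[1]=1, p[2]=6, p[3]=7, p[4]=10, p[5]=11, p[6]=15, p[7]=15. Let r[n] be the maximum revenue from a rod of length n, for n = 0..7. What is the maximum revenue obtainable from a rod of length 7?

19

   n    0    1    2    3    4    5    6    7
r[n]    0    1    6    7   12   13   18   19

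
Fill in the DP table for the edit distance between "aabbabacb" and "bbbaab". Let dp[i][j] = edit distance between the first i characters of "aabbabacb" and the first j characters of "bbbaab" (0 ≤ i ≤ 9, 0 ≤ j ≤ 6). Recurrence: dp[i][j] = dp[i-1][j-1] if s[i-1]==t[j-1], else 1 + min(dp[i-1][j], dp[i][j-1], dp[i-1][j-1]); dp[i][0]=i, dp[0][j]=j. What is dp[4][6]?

4

   ''  b  b  b  a  a  b
''  0  1  2  3  4  5  6
 a  1  1  2  3  3  4  5
 a  2  2  2  3  3  3  4
 b  3  2  2  2  3  4  3
 b  4  3  2  2  3  4  4
 a  5  4  3  3  2  3  4
 b  6  5  4  3  3  3  3
 a  7  6  5  4  3  3  4
 c  8  7  6  5  4  4  4
 b  9  8  7  6  5  5  4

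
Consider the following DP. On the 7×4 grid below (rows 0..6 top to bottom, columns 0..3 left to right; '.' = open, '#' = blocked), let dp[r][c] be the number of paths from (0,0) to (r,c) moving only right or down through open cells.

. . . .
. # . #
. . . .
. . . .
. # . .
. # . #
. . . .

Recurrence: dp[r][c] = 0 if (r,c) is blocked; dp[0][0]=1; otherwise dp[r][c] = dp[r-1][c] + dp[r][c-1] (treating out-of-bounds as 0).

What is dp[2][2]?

2

r\c   0   1   2   3
  0   1   1   1   1
  1   1   0   1   0
  2   1   1   2   2
  3   1   2   4   6
  4   1   0   4  10
  5   1   0   4   0
  6   1   1   5   5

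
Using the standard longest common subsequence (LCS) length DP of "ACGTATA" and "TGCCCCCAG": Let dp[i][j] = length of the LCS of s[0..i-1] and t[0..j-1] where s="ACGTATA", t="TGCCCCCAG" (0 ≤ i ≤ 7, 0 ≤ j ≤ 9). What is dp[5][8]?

2

   ''  T  G  C  C  C  C  C  A  G
''  0  0  0  0  0  0  0  0  0  0
 A  0  0  0  0  0  0  0  0  1  1
 C  0  0  0  1  1  1  1  1  1  1
 G  0  0  1  1  1  1  1  1  1  2
 T  0  1  1  1  1  1  1  1  1  2
 A  0  1  1  1  1  1  1  1  2  2
 T  0  1  1  1  1  1  1  1  2  2
 A  0  1  1  1  1  1  1  1  2  2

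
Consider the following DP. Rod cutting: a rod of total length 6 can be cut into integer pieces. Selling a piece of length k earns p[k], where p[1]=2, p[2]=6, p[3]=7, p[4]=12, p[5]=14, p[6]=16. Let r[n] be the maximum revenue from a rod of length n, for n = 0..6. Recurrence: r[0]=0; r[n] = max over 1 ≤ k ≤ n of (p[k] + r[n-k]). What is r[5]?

14

   n    0    1    2    3    4    5    6
r[n]    0    2    6    8   12   14   18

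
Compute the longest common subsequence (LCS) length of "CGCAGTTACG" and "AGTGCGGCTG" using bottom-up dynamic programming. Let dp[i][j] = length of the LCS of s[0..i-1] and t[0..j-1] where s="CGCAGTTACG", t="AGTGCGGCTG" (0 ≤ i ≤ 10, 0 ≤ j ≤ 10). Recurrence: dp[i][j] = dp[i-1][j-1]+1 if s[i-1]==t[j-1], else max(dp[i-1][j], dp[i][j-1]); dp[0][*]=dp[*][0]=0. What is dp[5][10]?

4

   ''  A  G  T  G  C  G  G  C  T  G
''  0  0  0  0  0  0  0  0  0  0  0
 C  0  0  0  0  0  1  1  1  1  1  1
 G  0  0  1  1  1  1  2  2  2  2  2
 C  0  0  1  1  1  2  2  2  3  3  3
 A  0  1  1  1  1  2  2  2  3  3  3
 G  0  1  2  2  2  2  3  3  3  3  4
 T  0  1  2  3  3  3  3  3  3  4  4
 T  0  1  2  3  3  3  3  3  3  4  4
 A  0  1  2  3  3  3  3  3  3  4  4
 C  0  1  2  3  3  4  4  4  4  4  4
 G  0  1  2  3  4  4  5  5  5  5  5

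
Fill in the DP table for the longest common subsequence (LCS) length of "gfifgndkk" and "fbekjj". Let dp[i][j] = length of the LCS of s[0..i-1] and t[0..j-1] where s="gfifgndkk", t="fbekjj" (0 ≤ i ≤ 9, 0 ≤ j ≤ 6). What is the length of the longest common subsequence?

   ''  f  b  e  k  j  j
''  0  0  0  0  0  0  0
 g  0  0  0  0  0  0  0
 f  0  1  1  1  1  1  1
 i  0  1  1  1  1  1  1
 f  0  1  1  1  1  1  1
 g  0  1  1  1  1  1  1
 n  0  1  1  1  1  1  1
 d  0  1  1  1  1  1  1
 k  0  1  1  1  2  2  2
 k  0  1  1  1  2  2  2

2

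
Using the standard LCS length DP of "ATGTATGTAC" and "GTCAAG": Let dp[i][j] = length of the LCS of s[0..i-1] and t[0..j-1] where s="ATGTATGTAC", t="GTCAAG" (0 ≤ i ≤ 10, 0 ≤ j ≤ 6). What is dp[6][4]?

   ''  G  T  C  A  A  G
''  0  0  0  0  0  0  0
 A  0  0  0  0  1  1  1
 T  0  0  1  1  1  1  1
 G  0  1  1  1  1  1  2
 T  0  1  2  2  2  2  2
 A  0  1  2  2  3  3  3
 T  0  1  2  2  3  3  3
 G  0  1  2  2  3  3  4
 T  0  1  2  2  3  3  4
 A  0  1  2  2  3  4  4
 C  0  1  2  3  3  4  4

3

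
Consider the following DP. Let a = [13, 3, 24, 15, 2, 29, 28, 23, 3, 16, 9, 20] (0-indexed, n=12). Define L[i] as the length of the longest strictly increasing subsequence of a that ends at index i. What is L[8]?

   i    0    1    2    3    4    5    6    7    8    9   10   11
a[i]   13    3   24   15    2   29   28   23    3   16    9   20
L[i]    1    1    2    2    1    3    3    3    2    3    3    4

2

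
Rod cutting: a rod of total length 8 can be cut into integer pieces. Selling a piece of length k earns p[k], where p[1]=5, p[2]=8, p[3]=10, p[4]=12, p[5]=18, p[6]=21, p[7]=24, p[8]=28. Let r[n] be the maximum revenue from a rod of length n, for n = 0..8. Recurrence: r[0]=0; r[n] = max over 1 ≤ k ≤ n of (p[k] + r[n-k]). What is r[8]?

   n    0    1    2    3    4    5    6    7    8
r[n]    0    5   10   15   20   25   30   35   40

40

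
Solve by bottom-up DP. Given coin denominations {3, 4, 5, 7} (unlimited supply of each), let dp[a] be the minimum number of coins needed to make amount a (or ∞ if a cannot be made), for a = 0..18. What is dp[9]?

 a  0  1  2  3  4  5  6  7  8  9 10 11 12 13 14 15 16 17 18
dp  0  -  -  1  1  1  2  1  2  2  2  2  2  3  2  3  3  3  3
(- denotes ∞ / unreachable)

2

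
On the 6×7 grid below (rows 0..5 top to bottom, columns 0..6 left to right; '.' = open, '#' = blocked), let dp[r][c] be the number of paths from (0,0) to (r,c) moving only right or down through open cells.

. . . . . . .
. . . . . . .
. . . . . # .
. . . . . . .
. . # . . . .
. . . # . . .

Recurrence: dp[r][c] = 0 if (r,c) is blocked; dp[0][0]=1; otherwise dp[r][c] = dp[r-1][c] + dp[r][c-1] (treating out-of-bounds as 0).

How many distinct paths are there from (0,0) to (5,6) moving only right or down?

277

r\c   0   1   2   3   4   5   6
  0   1   1   1   1   1   1   1
  1   1   2   3   4   5   6   7
  2   1   3   6  10  15   0   7
  3   1   4  10  20  35  35  42
  4   1   5   0  20  55  90 132
  5   1   6   6   0  55 145 277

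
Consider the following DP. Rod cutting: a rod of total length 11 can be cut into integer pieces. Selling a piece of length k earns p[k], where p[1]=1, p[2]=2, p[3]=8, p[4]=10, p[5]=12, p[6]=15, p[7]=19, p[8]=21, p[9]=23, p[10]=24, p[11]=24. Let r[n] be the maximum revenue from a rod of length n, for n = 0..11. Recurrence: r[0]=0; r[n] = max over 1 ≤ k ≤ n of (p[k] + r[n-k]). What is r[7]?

19

   n    0    1    2    3    4    5    6    7    8    9   10   11
r[n]    0    1    2    8   10   12   16   19   21   24   27   29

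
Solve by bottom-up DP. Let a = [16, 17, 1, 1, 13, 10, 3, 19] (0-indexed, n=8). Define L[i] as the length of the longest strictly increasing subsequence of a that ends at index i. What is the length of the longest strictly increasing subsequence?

3

   i    0    1    2    3    4    5    6    7
a[i]   16   17    1    1   13   10    3   19
L[i]    1    2    1    1    2    2    2    3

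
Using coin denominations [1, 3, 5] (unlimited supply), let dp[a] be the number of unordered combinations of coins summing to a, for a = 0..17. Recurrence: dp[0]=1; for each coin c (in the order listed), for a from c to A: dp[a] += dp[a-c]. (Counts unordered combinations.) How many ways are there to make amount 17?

15

after  coin     0     1     2     3     4     5     6     7     8     9    10    11    12    13    14    15    16    17
          1     1     1     1     1     1     1     1     1     1     1     1     1     1     1     1     1     1     1
          3     1     1     1     2     2     2     3     3     3     4     4     4     5     5     5     6     6     6
          5     1     1     1     2     2     3     4     4     5     6     7     8     9    10    11    13    14    15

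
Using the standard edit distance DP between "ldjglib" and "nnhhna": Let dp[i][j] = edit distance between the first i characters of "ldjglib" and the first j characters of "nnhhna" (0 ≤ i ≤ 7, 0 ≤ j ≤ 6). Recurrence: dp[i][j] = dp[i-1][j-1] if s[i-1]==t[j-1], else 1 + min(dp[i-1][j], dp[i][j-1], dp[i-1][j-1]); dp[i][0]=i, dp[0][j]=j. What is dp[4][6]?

6

   ''  n  n  h  h  n  a
''  0  1  2  3  4  5  6
 l  1  1  2  3  4  5  6
 d  2  2  2  3  4  5  6
 j  3  3  3  3  4  5  6
 g  4  4  4  4  4  5  6
 l  5  5  5  5  5  5  6
 i  6  6  6  6  6  6  6
 b  7  7  7  7  7  7  7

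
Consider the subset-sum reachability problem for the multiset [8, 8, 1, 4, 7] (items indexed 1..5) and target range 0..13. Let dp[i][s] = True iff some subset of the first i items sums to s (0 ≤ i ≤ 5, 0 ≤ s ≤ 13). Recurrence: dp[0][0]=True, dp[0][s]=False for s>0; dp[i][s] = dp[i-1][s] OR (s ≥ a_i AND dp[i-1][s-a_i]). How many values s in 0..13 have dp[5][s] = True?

10

i\s   0   1   2   3   4   5   6   7   8   9  10  11  12  13
  0   T   F   F   F   F   F   F   F   F   F   F   F   F   F
  1   T   F   F   F   F   F   F   F   T   F   F   F   F   F
  2   T   F   F   F   F   F   F   F   T   F   F   F   F   F
  3   T   T   F   F   F   F   F   F   T   T   F   F   F   F
  4   T   T   F   F   T   T   F   F   T   T   F   F   T   T
  5   T   T   F   F   T   T   F   T   T   T   F   T   T   T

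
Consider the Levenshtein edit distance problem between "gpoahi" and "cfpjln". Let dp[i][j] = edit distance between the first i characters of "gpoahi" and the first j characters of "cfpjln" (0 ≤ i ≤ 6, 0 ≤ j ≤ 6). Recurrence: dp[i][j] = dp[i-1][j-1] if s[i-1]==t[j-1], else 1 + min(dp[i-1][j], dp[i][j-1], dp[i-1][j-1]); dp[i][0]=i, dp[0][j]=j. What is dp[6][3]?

   ''  c  f  p  j  l  n
''  0  1  2  3  4  5  6
 g  1  1  2  3  4  5  6
 p  2  2  2  2  3  4  5
 o  3  3  3  3  3  4  5
 a  4  4  4  4  4  4  5
 h  5  5  5  5  5  5  5
 i  6  6  6  6  6  6  6

6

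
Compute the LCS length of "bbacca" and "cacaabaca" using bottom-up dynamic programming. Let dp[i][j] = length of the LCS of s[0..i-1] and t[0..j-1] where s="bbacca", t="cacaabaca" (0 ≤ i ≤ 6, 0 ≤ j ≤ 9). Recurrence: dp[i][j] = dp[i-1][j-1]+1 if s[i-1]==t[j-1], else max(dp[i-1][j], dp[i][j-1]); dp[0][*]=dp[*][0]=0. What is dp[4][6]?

2

   ''  c  a  c  a  a  b  a  c  a
''  0  0  0  0  0  0  0  0  0  0
 b  0  0  0  0  0  0  1  1  1  1
 b  0  0  0  0  0  0  1  1  1  1
 a  0  0  1  1  1  1  1  2  2  2
 c  0  1  1  2  2  2  2  2  3  3
 c  0  1  1  2  2  2  2  2  3  3
 a  0  1  2  2  3  3  3  3  3  4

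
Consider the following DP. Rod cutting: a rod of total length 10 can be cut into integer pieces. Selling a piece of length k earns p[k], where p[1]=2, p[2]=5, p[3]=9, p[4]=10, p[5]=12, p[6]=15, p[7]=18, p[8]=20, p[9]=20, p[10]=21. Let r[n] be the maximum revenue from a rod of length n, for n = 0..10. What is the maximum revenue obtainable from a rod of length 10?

   n    0    1    2    3    4    5    6    7    8    9   10
r[n]    0    2    5    9   11   14   18   20   23   27   29

29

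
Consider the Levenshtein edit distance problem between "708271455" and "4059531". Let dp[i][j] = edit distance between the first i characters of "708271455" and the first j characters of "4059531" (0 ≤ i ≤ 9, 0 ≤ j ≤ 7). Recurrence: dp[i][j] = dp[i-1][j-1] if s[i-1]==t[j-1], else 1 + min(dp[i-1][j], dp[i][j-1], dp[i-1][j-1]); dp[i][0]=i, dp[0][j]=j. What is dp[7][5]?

6

   ''  4  0  5  9  5  3  1
''  0  1  2  3  4  5  6  7
 7  1  1  2  3  4  5  6  7
 0  2  2  1  2  3  4  5  6
 8  3  3  2  2  3  4  5  6
 2  4  4  3  3  3  4  5  6
 7  5  5  4  4  4  4  5  6
 1  6  6  5  5  5  5  5  5
 4  7  6  6  6  6  6  6  6
 5  8  7  7  6  7  6  7  7
 5  9  8  8  7  7  7  7  8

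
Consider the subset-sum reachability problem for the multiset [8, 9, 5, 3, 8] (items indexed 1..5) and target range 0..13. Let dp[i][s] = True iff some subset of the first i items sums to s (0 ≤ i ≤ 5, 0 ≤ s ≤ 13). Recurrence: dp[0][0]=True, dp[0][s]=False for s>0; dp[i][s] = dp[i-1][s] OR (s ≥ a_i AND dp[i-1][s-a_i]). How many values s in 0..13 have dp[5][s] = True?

i\s   0   1   2   3   4   5   6   7   8   9  10  11  12  13
  0   T   F   F   F   F   F   F   F   F   F   F   F   F   F
  1   T   F   F   F   F   F   F   F   T   F   F   F   F   F
  2   T   F   F   F   F   F   F   F   T   T   F   F   F   F
  3   T   F   F   F   F   T   F   F   T   T   F   F   F   T
  4   T   F   F   T   F   T   F   F   T   T   F   T   T   T
  5   T   F   F   T   F   T   F   F   T   T   F   T   T   T

8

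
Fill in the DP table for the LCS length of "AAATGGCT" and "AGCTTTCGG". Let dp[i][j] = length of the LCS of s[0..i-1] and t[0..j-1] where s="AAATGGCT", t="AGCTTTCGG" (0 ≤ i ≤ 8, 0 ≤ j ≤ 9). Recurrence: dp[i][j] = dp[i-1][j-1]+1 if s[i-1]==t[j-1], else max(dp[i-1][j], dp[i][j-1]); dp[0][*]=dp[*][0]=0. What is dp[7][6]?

   ''  A  G  C  T  T  T  C  G  G
''  0  0  0  0  0  0  0  0  0  0
 A  0  1  1  1  1  1  1  1  1  1
 A  0  1  1  1  1  1  1  1  1  1
 A  0  1  1  1  1  1  1  1  1  1
 T  0  1  1  1  2  2  2  2  2  2
 G  0  1  2  2  2  2  2  2  3  3
 G  0  1  2  2  2  2  2  2  3  4
 C  0  1  2  3  3  3  3  3  3  4
 T  0  1  2  3  4  4  4  4  4  4

3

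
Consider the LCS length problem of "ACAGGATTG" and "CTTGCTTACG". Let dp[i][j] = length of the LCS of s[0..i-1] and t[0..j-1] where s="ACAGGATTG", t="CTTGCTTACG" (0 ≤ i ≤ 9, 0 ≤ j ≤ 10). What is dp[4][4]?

2

   ''  C  T  T  G  C  T  T  A  C  G
''  0  0  0  0  0  0  0  0  0  0  0
 A  0  0  0  0  0  0  0  0  1  1  1
 C  0  1  1  1  1  1  1  1  1  2  2
 A  0  1  1  1  1  1  1  1  2  2  2
 G  0  1  1  1  2  2  2  2  2  2  3
 G  0  1  1  1  2  2  2  2  2  2  3
 A  0  1  1  1  2  2  2  2  3  3  3
 T  0  1  2  2  2  2  3  3  3  3  3
 T  0  1  2  3  3  3  3  4  4  4  4
 G  0  1  2  3  4  4  4  4  4  4  5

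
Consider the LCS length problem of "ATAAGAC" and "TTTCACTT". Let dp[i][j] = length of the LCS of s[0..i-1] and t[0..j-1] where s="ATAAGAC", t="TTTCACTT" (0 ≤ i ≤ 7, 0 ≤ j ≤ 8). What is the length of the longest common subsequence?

3

   ''  T  T  T  C  A  C  T  T
''  0  0  0  0  0  0  0  0  0
 A  0  0  0  0  0  1  1  1  1
 T  0  1  1  1  1  1  1  2  2
 A  0  1  1  1  1  2  2  2  2
 A  0  1  1  1  1  2  2  2  2
 G  0  1  1  1  1  2  2  2  2
 A  0  1  1  1  1  2  2  2  2
 C  0  1  1  1  2  2  3  3  3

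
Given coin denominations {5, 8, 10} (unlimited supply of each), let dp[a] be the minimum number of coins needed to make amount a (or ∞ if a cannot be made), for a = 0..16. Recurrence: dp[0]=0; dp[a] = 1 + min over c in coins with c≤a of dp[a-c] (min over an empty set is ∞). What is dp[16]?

2

 a  0  1  2  3  4  5  6  7  8  9 10 11 12 13 14 15 16
dp  0  -  -  -  -  1  -  -  1  -  1  -  -  2  -  2  2
(- denotes ∞ / unreachable)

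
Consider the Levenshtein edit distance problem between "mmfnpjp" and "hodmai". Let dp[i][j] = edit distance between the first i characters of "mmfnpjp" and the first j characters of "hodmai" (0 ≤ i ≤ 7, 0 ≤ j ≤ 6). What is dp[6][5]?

   ''  h  o  d  m  a  i
''  0  1  2  3  4  5  6
 m  1  1  2  3  3  4  5
 m  2  2  2  3  3  4  5
 f  3  3  3  3  4  4  5
 n  4  4  4  4  4  5  5
 p  5  5  5  5  5  5  6
 j  6  6  6  6  6  6  6
 p  7  7  7  7  7  7  7

6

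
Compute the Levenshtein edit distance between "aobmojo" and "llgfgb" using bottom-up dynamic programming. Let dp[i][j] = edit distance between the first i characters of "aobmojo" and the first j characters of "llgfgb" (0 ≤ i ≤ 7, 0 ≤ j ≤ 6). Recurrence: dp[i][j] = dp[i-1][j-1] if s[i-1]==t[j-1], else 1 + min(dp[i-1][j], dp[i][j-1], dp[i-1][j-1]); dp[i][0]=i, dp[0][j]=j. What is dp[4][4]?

4

   ''  l  l  g  f  g  b
''  0  1  2  3  4  5  6
 a  1  1  2  3  4  5  6
 o  2  2  2  3  4  5  6
 b  3  3  3  3  4  5  5
 m  4  4  4  4  4  5  6
 o  5  5  5  5  5  5  6
 j  6  6  6  6  6  6  6
 o  7  7  7  7  7  7  7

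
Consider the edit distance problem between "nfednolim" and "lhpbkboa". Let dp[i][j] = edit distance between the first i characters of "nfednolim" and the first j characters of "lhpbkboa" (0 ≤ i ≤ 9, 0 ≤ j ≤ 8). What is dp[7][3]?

   ''  l  h  p  b  k  b  o  a
''  0  1  2  3  4  5  6  7  8
 n  1  1  2  3  4  5  6  7  8
 f  2  2  2  3  4  5  6  7  8
 e  3  3  3  3  4  5  6  7  8
 d  4  4  4  4  4  5  6  7  8
 n  5  5  5  5  5  5  6  7  8
 o  6  6  6  6  6  6  6  6  7
 l  7  6  7  7  7  7  7  7  7
 i  8  7  7  8  8  8  8  8  8
 m  9  8  8  8  9  9  9  9  9

7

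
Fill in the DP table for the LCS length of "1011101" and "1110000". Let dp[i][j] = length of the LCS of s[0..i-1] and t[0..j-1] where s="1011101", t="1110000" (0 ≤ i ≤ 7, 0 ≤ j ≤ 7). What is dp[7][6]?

4

   ''  1  1  1  0  0  0  0
''  0  0  0  0  0  0  0  0
 1  0  1  1  1  1  1  1  1
 0  0  1  1  1  2  2  2  2
 1  0  1  2  2  2  2  2  2
 1  0  1  2  3  3  3  3  3
 1  0  1  2  3  3  3  3  3
 0  0  1  2  3  4  4  4  4
 1  0  1  2  3  4  4  4  4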